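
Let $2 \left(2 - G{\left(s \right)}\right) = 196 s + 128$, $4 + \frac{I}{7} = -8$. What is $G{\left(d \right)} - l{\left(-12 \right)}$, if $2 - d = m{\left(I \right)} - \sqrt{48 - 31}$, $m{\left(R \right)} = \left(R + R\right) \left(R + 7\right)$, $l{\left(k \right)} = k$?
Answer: $1267482 - 98 \sqrt{17} \approx 1.2671 \cdot 10^{6}$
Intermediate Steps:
$I = -84$ ($I = -28 + 7 \left(-8\right) = -28 - 56 = -84$)
$m{\left(R \right)} = 2 R \left(7 + R\right)$
$d = -12934 + \sqrt{17}$ ($d = 2 - \left(2 \left(-84\right) \left(7 - 84\right) - \sqrt{48 - 31}\right) = 2 - \left(2 \left(-84\right) \left(-77\right) - \sqrt{17}\right) = 2 - \left(12936 - \sqrt{17}\right) = -12934 + \sqrt{17} \approx -12930.0$)
$G{\left(s \right)} = -62 - 98 s$ ($G{\left(s \right)} = 2 - \frac{196 s + 128}{2} = 2 - \frac{128 + 196 s}{2} = 2 - \left(64 + 98 s\right) = -62 - 98 s$)
$G{\left(d \right)} - l{\left(-12 \right)} = \left(-62 - 98 \left(-12934 + \sqrt{17}\right)\right) - -12 = \left(-62 + \left(1267532 - 98 \sqrt{17}\right)\right) + 12 = \left(1267470 - 98 \sqrt{17}\right) + 12 = 1267482 - 98 \sqrt{17}$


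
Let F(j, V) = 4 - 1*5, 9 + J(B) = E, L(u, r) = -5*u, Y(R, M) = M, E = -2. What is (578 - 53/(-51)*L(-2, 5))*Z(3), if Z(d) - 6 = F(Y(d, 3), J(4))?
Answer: 150040/51 ≈ 2942.0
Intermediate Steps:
J(B) = -11 (J(B) = -9 - 2 = -11)
F(j, V) = -1 (F(j, V) = 4 - 5 = -1)
Z(d) = 5 (Z(d) = 6 - 1 = 5)
(578 - 53/(-51)*L(-2, 5))*Z(3) = (578 - 53/(-51)*(-5*(-2)))*5 = (578 - 53*(-1/51)*10)*5 = (578 - (-53)*10/51)*5 = (578 - 1*(-530/51))*5 = (578 + 530/51)*5 = (30008/51)*5 = 150040/51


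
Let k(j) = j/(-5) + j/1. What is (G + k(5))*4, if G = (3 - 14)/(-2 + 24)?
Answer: 14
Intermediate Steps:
G = -1/2 (G = -11/22 = -11*1/22 = -1/2 ≈ -0.50000)
k(j) = 4*j/5 (k(j) = j*(-1/5) + j*1 = -j/5 + j = 4*j/5)
(G + k(5))*4 = (-1/2 + (4/5)*5)*4 = (-1/2 + 4)*4 = (7/2)*4 = 14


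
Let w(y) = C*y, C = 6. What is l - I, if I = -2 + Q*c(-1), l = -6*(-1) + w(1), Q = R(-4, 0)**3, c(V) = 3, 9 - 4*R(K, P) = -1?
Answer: -263/8 ≈ -32.875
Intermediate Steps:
R(K, P) = 5/2 (R(K, P) = 9/4 - 1/4*(-1) = 9/4 + 1/4 = 5/2)
Q = 125/8 (Q = (5/2)**3 = 125/8 ≈ 15.625)
w(y) = 6*y
l = 12 (l = -6*(-1) + 6*1 = 6 + 6 = 12)
I = 359/8 (I = -2 + (125/8)*3 = -2 + 375/8 = 359/8 ≈ 44.875)
l - I = 12 - 1*359/8 = 12 - 359/8 = -263/8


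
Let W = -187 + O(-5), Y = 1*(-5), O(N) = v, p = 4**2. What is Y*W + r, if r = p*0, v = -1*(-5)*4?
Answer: 835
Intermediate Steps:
p = 16
v = 20 (v = 5*4 = 20)
O(N) = 20
r = 0 (r = 16*0 = 0)
Y = -5
W = -167 (W = -187 + 20 = -167)
Y*W + r = -5*(-167) + 0 = 835 + 0 = 835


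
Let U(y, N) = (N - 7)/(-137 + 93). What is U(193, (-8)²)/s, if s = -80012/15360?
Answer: 54720/220033 ≈ 0.24869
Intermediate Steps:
U(y, N) = 7/44 - N/44 (U(y, N) = (-7 + N)/(-44) = (-7 + N)*(-1/44) = 7/44 - N/44)
s = -20003/3840 (s = -80012*1/15360 = -20003/3840 ≈ -5.2091)
U(193, (-8)²)/s = (7/44 - 1/44*(-8)²)/(-20003/3840) = (7/44 - 1/44*64)*(-3840/20003) = (7/44 - 16/11)*(-3840/20003) = -57/44*(-3840/20003) = 54720/220033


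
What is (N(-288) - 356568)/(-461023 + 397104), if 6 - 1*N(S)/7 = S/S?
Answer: 356533/63919 ≈ 5.5779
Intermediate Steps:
N(S) = 35 (N(S) = 42 - 7*S/S = 42 - 7*1 = 42 - 7 = 35)
(N(-288) - 356568)/(-461023 + 397104) = (35 - 356568)/(-461023 + 397104) = -356533/(-63919) = -356533*(-1/63919) = 356533/63919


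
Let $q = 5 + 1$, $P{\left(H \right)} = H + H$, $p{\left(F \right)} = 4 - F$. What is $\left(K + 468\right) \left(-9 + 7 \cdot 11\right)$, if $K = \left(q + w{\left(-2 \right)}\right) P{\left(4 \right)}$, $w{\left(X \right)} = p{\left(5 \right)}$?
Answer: $34544$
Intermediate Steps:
$w{\left(X \right)} = -1$ ($w{\left(X \right)} = 4 - 5 = -1$)
$P{\left(H \right)} = 2 H$
$q = 6$
$K = 40$ ($K = \left(6 - 1\right) 2 \cdot 4 = 5 \cdot 8 = 40$)
$\left(K + 468\right) \left(-9 + 7 \cdot 11\right) = \left(40 + 468\right) \left(-9 + 7 \cdot 11\right) = 508 \left(-9 + 77\right) = 508 \cdot 68 = 34544$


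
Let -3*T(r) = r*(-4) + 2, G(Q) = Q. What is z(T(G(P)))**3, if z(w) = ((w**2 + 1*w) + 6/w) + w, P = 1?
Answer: 912673/729 ≈ 1252.0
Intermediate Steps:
T(r) = -2/3 + 4*r/3 (T(r) = -(r*(-4) + 2)/3 = -(-4*r + 2)/3 = -(2 - 4*r)/3 = -2/3 + 4*r/3)
z(w) = w**2 + 2*w + 6/w (z(w) = ((w**2 + w) + 6/w) + w = ((w + w**2) + 6/w) + w = (w + w**2 + 6/w) + w = w**2 + 2*w + 6/w)
z(T(G(P)))**3 = ((6 + (-2/3 + (4/3)*1)**2*(2 + (-2/3 + (4/3)*1)))/(-2/3 + (4/3)*1))**3 = ((6 + (-2/3 + 4/3)**2*(2 + (-2/3 + 4/3)))/(-2/3 + 4/3))**3 = ((6 + (2/3)**2*(2 + 2/3))/(2/3))**3 = (3*(6 + (4/9)*(8/3))/2)**3 = (3*(6 + 32/27)/2)**3 = ((3/2)*(194/27))**3 = (97/9)**3 = 912673/729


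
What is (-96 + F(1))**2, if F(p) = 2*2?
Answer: 8464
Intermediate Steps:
F(p) = 4
(-96 + F(1))**2 = (-96 + 4)**2 = (-92)**2 = 8464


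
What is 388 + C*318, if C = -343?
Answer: -108686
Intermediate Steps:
388 + C*318 = 388 - 343*318 = 388 - 109074 = -108686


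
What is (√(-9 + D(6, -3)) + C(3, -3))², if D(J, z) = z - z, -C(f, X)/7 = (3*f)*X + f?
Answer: 28215 + 1008*I ≈ 28215.0 + 1008.0*I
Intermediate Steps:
C(f, X) = -7*f - 21*X*f (C(f, X) = -7*((3*f)*X + f) = -7*(3*X*f + f) = -7*(f + 3*X*f) = -7*f - 21*X*f)
D(J, z) = 0
(√(-9 + D(6, -3)) + C(3, -3))² = (√(-9 + 0) - 7*3*(1 + 3*(-3)))² = (√(-9) - 7*3*(1 - 9))² = (3*I - 7*3*(-8))² = (3*I + 168)² = (168 + 3*I)²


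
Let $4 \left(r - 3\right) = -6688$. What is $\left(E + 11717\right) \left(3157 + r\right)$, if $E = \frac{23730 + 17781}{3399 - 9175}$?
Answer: $\frac{6290136933}{361} \approx 1.7424 \cdot 10^{7}$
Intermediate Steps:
$r = -1669$ ($r = 3 + \frac{1}{4} \left(-6688\right) = 3 - 1672 = -1669$)
$E = - \frac{41511}{5776}$ ($E = \frac{41511}{-5776} = 41511 \left(- \frac{1}{5776}\right) = - \frac{41511}{5776} \approx -7.1868$)
$\left(E + 11717\right) \left(3157 + r\right) = \left(- \frac{41511}{5776} + 11717\right) \left(3157 - 1669\right) = \frac{67635881}{5776} \cdot 1488 = \frac{6290136933}{361}$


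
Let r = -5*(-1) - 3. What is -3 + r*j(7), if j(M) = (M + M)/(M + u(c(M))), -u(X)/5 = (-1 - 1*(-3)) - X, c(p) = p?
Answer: -17/8 ≈ -2.1250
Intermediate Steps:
u(X) = -10 + 5*X (u(X) = -5*((-1 - 1*(-3)) - X) = -5*((-1 + 3) - X) = -5*(2 - X) = -10 + 5*X)
r = 2 (r = 5 - 3 = 2)
j(M) = 2*M/(-10 + 6*M) (j(M) = (M + M)/(M + (-10 + 5*M)) = (2*M)/(-10 + 6*M) = 2*M/(-10 + 6*M))
-3 + r*j(7) = -3 + 2*(7/(-5 + 3*7)) = -3 + 2*(7/(-5 + 21)) = -3 + 2*(7/16) = -3 + 7/8 = -17/8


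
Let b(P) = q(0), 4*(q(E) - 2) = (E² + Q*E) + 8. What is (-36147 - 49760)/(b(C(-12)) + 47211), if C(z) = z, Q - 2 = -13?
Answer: -85907/47215 ≈ -1.8195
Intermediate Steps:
Q = -11 (Q = 2 - 13 = -11)
q(E) = 4 - 11*E/4 + E²/4 (q(E) = 2 + ((E² - 11*E) + 8)/4 = 2 + (8 + E² - 11*E)/4 = 2 + (2 - 11*E/4 + E²/4) = 4 - 11*E/4 + E²/4)
b(P) = 4 (b(P) = 4 - 11/4*0 + (¼)*0² = 4 + 0 + (¼)*0 = 4 + 0 + 0 = 4)
(-36147 - 49760)/(b(C(-12)) + 47211) = (-36147 - 49760)/(4 + 47211) = -85907/47215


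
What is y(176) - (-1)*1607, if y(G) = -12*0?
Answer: 1607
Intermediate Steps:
y(G) = 0
y(176) - (-1)*1607 = 0 - (-1)*1607 = 0 - 1*(-1607) = 0 + 1607 = 1607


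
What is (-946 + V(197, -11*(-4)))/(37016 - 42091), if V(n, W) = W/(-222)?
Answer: 15004/80475 ≈ 0.18644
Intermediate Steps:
V(n, W) = -W/222 (V(n, W) = W*(-1/222) = -W/222)
(-946 + V(197, -11*(-4)))/(37016 - 42091) = (-946 - (-11)*(-4)/222)/(37016 - 42091) = (-946 - 1/222*44)/(-5075) = (-946 - 22/111)*(-1/5075) = -105028/111*(-1/5075) = 15004/80475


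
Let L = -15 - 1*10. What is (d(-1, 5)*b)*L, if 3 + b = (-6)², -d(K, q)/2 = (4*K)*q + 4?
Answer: -26400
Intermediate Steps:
d(K, q) = -8 - 8*K*q (d(K, q) = -2*((4*K)*q + 4) = -2*(4*K*q + 4) = -2*(4 + 4*K*q) = -8 - 8*K*q)
b = 33 (b = -3 + (-6)² = -3 + 36 = 33)
L = -25 (L = -15 - 10 = -25)
(d(-1, 5)*b)*L = ((-8 - 8*(-1)*5)*33)*(-25) = ((-8 + 40)*33)*(-25) = (32*33)*(-25) = 1056*(-25) = -26400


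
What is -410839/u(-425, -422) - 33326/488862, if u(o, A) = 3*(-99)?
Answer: 112701278/81477 ≈ 1383.2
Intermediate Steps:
u(o, A) = -297
-410839/u(-425, -422) - 33326/488862 = -410839/(-297) - 33326/488862 = -410839*(-1/297) - 33326*1/488862 = 37349/27 - 16663/244431 = 112701278/81477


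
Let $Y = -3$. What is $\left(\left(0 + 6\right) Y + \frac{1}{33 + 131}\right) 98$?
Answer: $- \frac{144599}{82} \approx -1763.4$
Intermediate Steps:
$\left(\left(0 + 6\right) Y + \frac{1}{33 + 131}\right) 98 = \left(\left(0 + 6\right) \left(-3\right) + \frac{1}{33 + 131}\right) 98 = \left(6 \left(-3\right) + \frac{1}{164}\right) 98 = \left(-18 + \frac{1}{164}\right) 98 = \left(- \frac{2951}{164}\right) 98 = - \frac{144599}{82}$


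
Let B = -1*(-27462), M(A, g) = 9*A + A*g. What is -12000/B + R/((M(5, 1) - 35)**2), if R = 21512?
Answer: 98010424/1029825 ≈ 95.172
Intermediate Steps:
B = 27462
-12000/B + R/((M(5, 1) - 35)**2) = -12000/27462 + 21512/((5*(9 + 1) - 35)**2) = -12000*1/27462 + 21512/((5*10 - 35)**2) = -2000/4577 + 21512/((50 - 35)**2) = -2000/4577 + 21512/(15**2) = -2000/4577 + 21512/225 = 98010424/1029825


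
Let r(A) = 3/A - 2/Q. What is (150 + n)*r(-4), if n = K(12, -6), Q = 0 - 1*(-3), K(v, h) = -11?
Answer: -2363/12 ≈ -196.92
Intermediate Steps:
Q = 3 (Q = 0 + 3 = 3)
n = -11
r(A) = -2/3 + 3/A (r(A) = 3/A - 2/3 = -2/3 + 3/A)
(150 + n)*r(-4) = (150 - 11)*(-2/3 + 3/(-4)) = 139*(-2/3 + 3*(-1/4)) = 139*(-2/3 - 3/4) = 139*(-17/12) = -2363/12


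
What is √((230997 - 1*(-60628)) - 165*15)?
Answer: 5*√11566 ≈ 537.73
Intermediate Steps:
√((230997 - 1*(-60628)) - 165*15) = √((230997 + 60628) - 2475) = √(291625 - 2475) = √289150 = 5*√11566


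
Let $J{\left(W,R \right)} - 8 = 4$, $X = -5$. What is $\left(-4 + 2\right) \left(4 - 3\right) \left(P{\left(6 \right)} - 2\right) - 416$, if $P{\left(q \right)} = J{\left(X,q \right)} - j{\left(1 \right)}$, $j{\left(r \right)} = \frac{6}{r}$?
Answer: $-424$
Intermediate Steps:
$J{\left(W,R \right)} = 12$ ($J{\left(W,R \right)} = 8 + 4 = 12$)
$P{\left(q \right)} = 6$ ($P{\left(q \right)} = 12 - \frac{6}{1} = 12 - 6 \cdot 1 = 12 - 6 = 6$)
$\left(-4 + 2\right) \left(4 - 3\right) \left(P{\left(6 \right)} - 2\right) - 416 = \left(-4 + 2\right) \left(4 - 3\right) \left(6 - 2\right) - 416 = \left(-2\right) 1 \cdot 4 - 416 = \left(-2\right) 4 - 416 = -8 - 416 = -424$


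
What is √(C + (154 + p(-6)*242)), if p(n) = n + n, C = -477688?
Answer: 3*I*√53382 ≈ 693.14*I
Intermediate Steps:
p(n) = 2*n
√(C + (154 + p(-6)*242)) = √(-477688 + (154 + (2*(-6))*242)) = √(-477688 + (154 - 12*242)) = √(-477688 + (154 - 2904)) = √(-477688 - 2750) = √(-480438) = 3*I*√53382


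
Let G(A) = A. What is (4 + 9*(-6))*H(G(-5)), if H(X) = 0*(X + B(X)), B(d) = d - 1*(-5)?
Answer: 0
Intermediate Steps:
B(d) = 5 + d (B(d) = d + 5 = 5 + d)
H(X) = 0 (H(X) = 0*(X + (5 + X)) = 0*(5 + 2*X) = 0)
(4 + 9*(-6))*H(G(-5)) = (4 + 9*(-6))*0 = (4 - 54)*0 = -50*0 = 0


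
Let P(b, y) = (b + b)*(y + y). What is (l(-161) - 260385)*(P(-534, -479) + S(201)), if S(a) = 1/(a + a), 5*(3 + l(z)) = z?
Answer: -535559205170789/2010 ≈ -2.6645e+11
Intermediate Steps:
l(z) = -3 + z/5
P(b, y) = 4*b*y (P(b, y) = (2*b)*(2*y) = 4*b*y)
S(a) = 1/(2*a)
(l(-161) - 260385)*(P(-534, -479) + S(201)) = ((-3 + (⅕)*(-161)) - 260385)*(4*(-534)*(-479) + (½)/201) = ((-3 - 161/5) - 260385)*(1023144 + (½)*(1/201)) = (-176/5 - 260385)*(1023144 + 1/402) = -1302101/5*411303889/402 = -535559205170789/2010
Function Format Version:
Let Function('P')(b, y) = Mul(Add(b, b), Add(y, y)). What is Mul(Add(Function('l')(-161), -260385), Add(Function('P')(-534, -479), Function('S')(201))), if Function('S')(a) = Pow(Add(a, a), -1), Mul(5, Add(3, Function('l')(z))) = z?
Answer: Rational(-535559205170789, 2010) ≈ -2.6645e+11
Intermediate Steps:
Function('l')(z) = Add(-3, Mul(Rational(1, 5), z))
Function('P')(b, y) = Mul(4, b, y) (Function('P')(b, y) = Mul(Mul(2, b), Mul(2, y)) = Mul(4, b, y))
Function('S')(a) = Mul(Rational(1, 2), Pow(a, -1)) (Function('S')(a) = Pow(Mul(2, a), -1) = Mul(Rational(1, 2), Pow(a, -1)))
Mul(Add(Function('l')(-161), -260385), Add(Function('P')(-534, -479), Function('S')(201))) = Mul(Add(Add(-3, Mul(Rational(1, 5), -161)), -260385), Add(Mul(4, -534, -479), Mul(Rational(1, 2), Pow(201, -1)))) = Mul(Add(Add(-3, Rational(-161, 5)), -260385), Add(1023144, Mul(Rational(1, 2), Rational(1, 201)))) = Mul(Add(Rational(-176, 5), -260385), Add(1023144, Rational(1, 402))) = Mul(Rational(-1302101, 5), Rational(411303889, 402)) = Rational(-535559205170789, 2010)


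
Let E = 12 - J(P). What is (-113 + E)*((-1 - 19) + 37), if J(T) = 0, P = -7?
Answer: -1717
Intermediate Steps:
E = 12 (E = 12 - 1*0 = 12 + 0 = 12)
(-113 + E)*((-1 - 19) + 37) = (-113 + 12)*((-1 - 19) + 37) = -101*(-20 + 37) = -101*17 = -1717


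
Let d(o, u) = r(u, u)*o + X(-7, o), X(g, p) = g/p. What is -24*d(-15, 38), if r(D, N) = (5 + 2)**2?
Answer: 88144/5 ≈ 17629.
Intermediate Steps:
r(D, N) = 49 (r(D, N) = 7**2 = 49)
d(o, u) = -7/o + 49*o (d(o, u) = 49*o - 7/o = -7/o + 49*o)
-24*d(-15, 38) = -24*(-7/(-15) + 49*(-15)) = -24*(-7*(-1/15) - 735) = -24*(7/15 - 735) = -24*(-11018/15) = 88144/5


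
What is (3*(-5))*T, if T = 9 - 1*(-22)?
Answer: -465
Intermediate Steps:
T = 31 (T = 9 + 22 = 31)
(3*(-5))*T = (3*(-5))*31 = -15*31 = -465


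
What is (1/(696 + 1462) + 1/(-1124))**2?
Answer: 267289/1470874137616 ≈ 1.8172e-7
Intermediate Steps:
(1/(696 + 1462) + 1/(-1124))**2 = (1/2158 - 1/1124)**2 = (-517/1212796)**2 = 267289/1470874137616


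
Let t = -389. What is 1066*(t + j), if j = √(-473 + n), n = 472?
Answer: -414674 + 1066*I ≈ -4.1467e+5 + 1066.0*I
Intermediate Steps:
j = I (j = √(-473 + 472) = √(-1) = I ≈ 1.0*I)
1066*(t + j) = 1066*(-389 + I) = -414674 + 1066*I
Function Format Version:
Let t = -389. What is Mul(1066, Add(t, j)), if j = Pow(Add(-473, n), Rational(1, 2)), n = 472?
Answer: Add(-414674, Mul(1066, I)) ≈ Add(-4.1467e+5, Mul(1066.0, I))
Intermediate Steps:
j = I (j = Pow(Add(-473, 472), Rational(1, 2)) = Pow(-1, Rational(1, 2)) = I ≈ Mul(1.0000, I))
Mul(1066, Add(t, j)) = Mul(1066, Add(-389, I)) = Add(-414674, Mul(1066, I))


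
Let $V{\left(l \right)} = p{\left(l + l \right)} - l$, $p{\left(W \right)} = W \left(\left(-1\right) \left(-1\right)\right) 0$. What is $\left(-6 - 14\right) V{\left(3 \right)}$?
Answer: $60$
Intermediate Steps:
$p{\left(W \right)} = 0$ ($p{\left(W \right)} = W 1 \cdot 0 = W 0 = 0$)
$V{\left(l \right)} = - l$ ($V{\left(l \right)} = 0 - l = - l$)
$\left(-6 - 14\right) V{\left(3 \right)} = \left(-6 - 14\right) \left(\left(-1\right) 3\right) = \left(-20\right) \left(-3\right) = 60$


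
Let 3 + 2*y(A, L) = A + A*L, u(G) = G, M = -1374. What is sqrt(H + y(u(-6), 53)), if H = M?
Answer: 5*I*sqrt(246)/2 ≈ 39.211*I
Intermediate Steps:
y(A, L) = -3/2 + A/2 + A*L/2 (y(A, L) = -3/2 + (A + A*L)/2 = -3/2 + (A/2 + A*L/2) = -3/2 + A/2 + A*L/2)
H = -1374
sqrt(H + y(u(-6), 53)) = sqrt(-1374 + (-3/2 + (1/2)*(-6) + (1/2)*(-6)*53)) = sqrt(-1374 + (-3/2 - 3 - 159)) = sqrt(-1374 - 327/2) = sqrt(-3075/2) = 5*I*sqrt(246)/2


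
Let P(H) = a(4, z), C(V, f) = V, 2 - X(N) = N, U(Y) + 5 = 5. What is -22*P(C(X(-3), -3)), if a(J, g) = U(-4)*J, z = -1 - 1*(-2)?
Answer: 0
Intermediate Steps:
U(Y) = 0 (U(Y) = -5 + 5 = 0)
X(N) = 2 - N
z = 1 (z = -1 + 2 = 1)
a(J, g) = 0 (a(J, g) = 0*J = 0)
P(H) = 0
-22*P(C(X(-3), -3)) = -22*0 = 0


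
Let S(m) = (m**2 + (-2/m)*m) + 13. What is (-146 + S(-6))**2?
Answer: 9801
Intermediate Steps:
S(m) = 11 + m**2 (S(m) = (m**2 - 2) + 13 = (-2 + m**2) + 13 = 11 + m**2)
(-146 + S(-6))**2 = (-146 + (11 + (-6)**2))**2 = (-146 + (11 + 36))**2 = (-146 + 47)**2 = (-99)**2 = 9801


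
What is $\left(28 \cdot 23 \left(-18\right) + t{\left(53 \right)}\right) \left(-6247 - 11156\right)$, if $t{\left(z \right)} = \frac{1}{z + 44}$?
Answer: $\frac{19568333469}{97} \approx 2.0174 \cdot 10^{8}$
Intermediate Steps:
$t{\left(z \right)} = \frac{1}{44 + z}$
$\left(28 \cdot 23 \left(-18\right) + t{\left(53 \right)}\right) \left(-6247 - 11156\right) = \left(28 \cdot 23 \left(-18\right) + \frac{1}{44 + 53}\right) \left(-6247 - 11156\right) = \left(644 \left(-18\right) + \frac{1}{97}\right) \left(-17403\right) = \left(-11592 + \frac{1}{97}\right) \left(-17403\right) = \left(- \frac{1124423}{97}\right) \left(-17403\right) = \frac{19568333469}{97}$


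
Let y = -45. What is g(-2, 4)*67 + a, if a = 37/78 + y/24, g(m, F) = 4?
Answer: 83179/312 ≈ 266.60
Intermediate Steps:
a = -437/312 (a = 37/78 - 45/24 = 37*(1/78) - 45*1/24 = 37/78 - 15/8 = -437/312 ≈ -1.4006)
g(-2, 4)*67 + a = 4*67 - 437/312 = 268 - 437/312 = 83179/312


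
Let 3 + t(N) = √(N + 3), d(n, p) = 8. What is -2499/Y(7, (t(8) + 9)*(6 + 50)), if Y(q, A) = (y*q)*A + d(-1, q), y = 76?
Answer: -55840155/2773992712 + 2326569*√11/693498178 ≈ -0.0090032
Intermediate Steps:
t(N) = -3 + √(3 + N) (t(N) = -3 + √(N + 3) = -3 + √(3 + N))
Y(q, A) = 8 + 76*A*q (Y(q, A) = (76*q)*A + 8 = 76*A*q + 8 = 8 + 76*A*q)
-2499/Y(7, (t(8) + 9)*(6 + 50)) = -2499/(8 + 76*(((-3 + √(3 + 8)) + 9)*(6 + 50))*7) = -2499/(8 + 76*(((-3 + √11) + 9)*56)*7) = -2499/(8 + 76*((6 + √11)*56)*7) = -2499/(8 + 76*(336 + 56*√11)*7) = -2499/(8 + (178752 + 29792*√11)) = -2499/(178760 + 29792*√11)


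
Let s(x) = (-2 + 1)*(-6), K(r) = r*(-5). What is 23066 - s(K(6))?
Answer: 23060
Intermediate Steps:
K(r) = -5*r
s(x) = 6 (s(x) = -1*(-6) = 6)
23066 - s(K(6)) = 23066 - 1*6 = 23066 - 6 = 23060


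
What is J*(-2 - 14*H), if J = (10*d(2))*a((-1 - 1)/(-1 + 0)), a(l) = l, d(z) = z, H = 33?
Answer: -18560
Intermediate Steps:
J = 40 (J = (10*2)*((-1 - 1)/(-1 + 0)) = 20*(-2/(-1)) = 20*(-2*(-1)) = 20*2 = 40)
J*(-2 - 14*H) = 40*(-2 - 14*33) = 40*(-2 - 462) = 40*(-464) = -18560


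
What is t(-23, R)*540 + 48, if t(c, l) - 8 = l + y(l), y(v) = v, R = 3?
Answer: 7608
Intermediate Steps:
t(c, l) = 8 + 2*l (t(c, l) = 8 + (l + l) = 8 + 2*l)
t(-23, R)*540 + 48 = (8 + 2*3)*540 + 48 = (8 + 6)*540 + 48 = 14*540 + 48 = 7560 + 48 = 7608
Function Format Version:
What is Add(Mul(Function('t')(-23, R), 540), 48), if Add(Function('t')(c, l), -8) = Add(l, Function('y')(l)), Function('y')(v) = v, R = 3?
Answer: 7608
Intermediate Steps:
Function('t')(c, l) = Add(8, Mul(2, l)) (Function('t')(c, l) = Add(8, Add(l, l)) = Add(8, Mul(2, l)))
Add(Mul(Function('t')(-23, R), 540), 48) = Add(Mul(Add(8, Mul(2, 3)), 540), 48) = Add(Mul(Add(8, 6), 540), 48) = Add(Mul(14, 540), 48) = Add(7560, 48) = 7608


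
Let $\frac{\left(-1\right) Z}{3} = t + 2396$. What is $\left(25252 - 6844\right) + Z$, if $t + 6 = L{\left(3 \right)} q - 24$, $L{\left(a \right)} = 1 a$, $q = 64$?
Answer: $10734$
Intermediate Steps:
$L{\left(a \right)} = a$
$t = 162$ ($t = -6 + \left(3 \cdot 64 - 24\right) = -6 + \left(192 - 24\right) = -6 + 168 = 162$)
$Z = -7674$ ($Z = - 3 \left(162 + 2396\right) = \left(-3\right) 2558 = -7674$)
$\left(25252 - 6844\right) + Z = \left(25252 - 6844\right) - 7674 = 18408 - 7674 = 10734$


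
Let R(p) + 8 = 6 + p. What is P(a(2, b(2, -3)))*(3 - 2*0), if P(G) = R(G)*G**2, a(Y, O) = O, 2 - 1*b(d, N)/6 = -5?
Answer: 211680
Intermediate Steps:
b(d, N) = 42 (b(d, N) = 12 - 6*(-5) = 12 + 30 = 42)
R(p) = -2 + p (R(p) = -8 + (6 + p) = -2 + p)
P(G) = G**2*(-2 + G) (P(G) = (-2 + G)*G**2 = G**2*(-2 + G))
P(a(2, b(2, -3)))*(3 - 2*0) = (42**2*(-2 + 42))*(3 - 2*0) = (1764*40)*(3 + 0) = 70560*3 = 211680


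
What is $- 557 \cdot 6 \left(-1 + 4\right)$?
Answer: $-10026$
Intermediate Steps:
$- 557 \cdot 6 \left(-1 + 4\right) = - 557 \cdot 6 \cdot 3 = \left(-557\right) 18 = -10026$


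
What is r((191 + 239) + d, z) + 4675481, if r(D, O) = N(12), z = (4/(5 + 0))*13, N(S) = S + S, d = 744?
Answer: 4675505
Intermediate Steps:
N(S) = 2*S
z = 52/5 (z = (4/5)*13 = ((⅕)*4)*13 = (⅘)*13 = 52/5 ≈ 10.400)
r(D, O) = 24 (r(D, O) = 2*12 = 24)
r((191 + 239) + d, z) + 4675481 = 24 + 4675481 = 4675505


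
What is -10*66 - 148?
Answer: -808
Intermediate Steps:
-10*66 - 148 = -660 - 148 = -808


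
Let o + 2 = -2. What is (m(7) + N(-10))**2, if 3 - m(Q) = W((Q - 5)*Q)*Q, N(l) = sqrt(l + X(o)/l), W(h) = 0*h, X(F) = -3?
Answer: (30 + I*sqrt(970))**2/100 ≈ -0.7 + 18.687*I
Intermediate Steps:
o = -4 (o = -2 - 2 = -4)
W(h) = 0
N(l) = sqrt(l - 3/l)
m(Q) = 3 (m(Q) = 3 - 0*Q = 3 - 1*0 = 3 + 0 = 3)
(m(7) + N(-10))**2 = (3 + sqrt(-10 - 3/(-10)))**2 = (3 + sqrt(-10 - 3*(-1/10)))**2 = (3 + sqrt(-10 + 3/10))**2 = (3 + sqrt(-97/10))**2 = (3 + I*sqrt(970)/10)**2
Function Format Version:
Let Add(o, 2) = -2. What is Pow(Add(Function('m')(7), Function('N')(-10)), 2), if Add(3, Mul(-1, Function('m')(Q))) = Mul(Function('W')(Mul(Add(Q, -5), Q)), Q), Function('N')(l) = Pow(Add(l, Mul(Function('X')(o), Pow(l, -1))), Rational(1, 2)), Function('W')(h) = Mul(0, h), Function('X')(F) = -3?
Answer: Mul(Rational(1, 100), Pow(Add(30, Mul(I, Pow(970, Rational(1, 2)))), 2)) ≈ Add(-0.70000, Mul(18.687, I))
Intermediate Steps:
o = -4 (o = Add(-2, -2) = -4)
Function('W')(h) = 0
Function('N')(l) = Pow(Add(l, Mul(-3, Pow(l, -1))), Rational(1, 2))
Function('m')(Q) = 3 (Function('m')(Q) = Add(3, Mul(-1, Mul(0, Q))) = Add(3, Mul(-1, 0)) = Add(3, 0) = 3)
Pow(Add(Function('m')(7), Function('N')(-10)), 2) = Pow(Add(3, Pow(Add(-10, Mul(-3, Pow(-10, -1))), Rational(1, 2))), 2) = Pow(Add(3, Pow(Add(-10, Mul(-3, Rational(-1, 10))), Rational(1, 2))), 2) = Pow(Add(3, Pow(Add(-10, Rational(3, 10)), Rational(1, 2))), 2) = Pow(Add(3, Pow(Rational(-97, 10), Rational(1, 2))), 2) = Pow(Add(3, Mul(Rational(1, 10), I, Pow(970, Rational(1, 2)))), 2)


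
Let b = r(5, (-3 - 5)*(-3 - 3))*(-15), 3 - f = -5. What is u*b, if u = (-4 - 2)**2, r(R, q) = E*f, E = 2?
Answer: -8640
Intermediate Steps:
f = 8 (f = 3 - 1*(-5) = 3 + 5 = 8)
r(R, q) = 16 (r(R, q) = 2*8 = 16)
u = 36 (u = (-6)**2 = 36)
b = -240 (b = 16*(-15) = -240)
u*b = 36*(-240) = -8640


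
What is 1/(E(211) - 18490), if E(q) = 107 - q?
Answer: -1/18594 ≈ -5.3781e-5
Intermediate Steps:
1/(E(211) - 18490) = 1/((107 - 1*211) - 18490) = 1/((107 - 211) - 18490) = 1/(-104 - 18490) = 1/(-18594) = -1/18594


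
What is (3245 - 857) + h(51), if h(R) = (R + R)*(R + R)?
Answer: 12792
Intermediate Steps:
h(R) = 4*R² (h(R) = (2*R)*(2*R) = 4*R²)
(3245 - 857) + h(51) = (3245 - 857) + 4*51² = 2388 + 4*2601 = 2388 + 10404 = 12792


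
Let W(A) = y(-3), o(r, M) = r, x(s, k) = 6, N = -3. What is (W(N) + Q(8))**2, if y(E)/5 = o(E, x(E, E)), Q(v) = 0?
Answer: 225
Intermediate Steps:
y(E) = 5*E
W(A) = -15 (W(A) = 5*(-3) = -15)
(W(N) + Q(8))**2 = (-15 + 0)**2 = (-15)**2 = 225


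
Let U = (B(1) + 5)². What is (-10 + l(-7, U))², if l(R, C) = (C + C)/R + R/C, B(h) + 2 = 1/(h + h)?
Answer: 38809/196 ≈ 198.01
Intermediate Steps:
B(h) = -2 + 1/(2*h) (B(h) = -2 + 1/(h + h) = -2 + 1/(2*h))
U = 49/4 (U = ((-2 + (½)/1) + 5)² = ((-2 + (½)*1) + 5)² = ((-2 + ½) + 5)² = (-3/2 + 5)² = (7/2)² = 49/4 ≈ 12.250)
l(R, C) = R/C + 2*C/R (l(R, C) = (2*C)/R + R/C = 2*C/R + R/C = R/C + 2*C/R)
(-10 + l(-7, U))² = (-10 + (-7/49/4 + 2*(49/4)/(-7)))² = (-10 + (-7*4/49 + 2*(49/4)*(-⅐)))² = (-10 + (-4/7 - 7/2))² = (-10 - 57/14)² = (-197/14)² = 38809/196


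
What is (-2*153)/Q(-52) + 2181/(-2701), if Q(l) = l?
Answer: 356547/70226 ≈ 5.0771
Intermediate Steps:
(-2*153)/Q(-52) + 2181/(-2701) = -2*153/(-52) + 2181/(-2701) = -306*(-1/52) + 2181*(-1/2701) = 153/26 - 2181/2701 = 356547/70226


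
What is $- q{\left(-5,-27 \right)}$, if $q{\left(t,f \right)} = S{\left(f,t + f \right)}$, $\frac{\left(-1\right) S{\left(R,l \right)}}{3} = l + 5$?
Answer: $-81$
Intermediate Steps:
$S{\left(R,l \right)} = -15 - 3 l$ ($S{\left(R,l \right)} = - 3 \left(l + 5\right) = - 3 \left(5 + l\right) = -15 - 3 l$)
$q{\left(t,f \right)} = -15 - 3 f - 3 t$ ($q{\left(t,f \right)} = -15 - 3 \left(t + f\right) = -15 - 3 \left(f + t\right) = -15 - \left(3 f + 3 t\right) = -15 - 3 f - 3 t$)
$- q{\left(-5,-27 \right)} = - (-15 - -81 - -15) = - (-15 + 81 + 15) = \left(-1\right) 81 = -81$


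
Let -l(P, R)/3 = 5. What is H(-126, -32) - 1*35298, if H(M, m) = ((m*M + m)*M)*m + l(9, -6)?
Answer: 16092687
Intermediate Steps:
l(P, R) = -15 (l(P, R) = -3*5 = -15)
H(M, m) = -15 + M*m*(m + M*m) (H(M, m) = ((m*M + m)*M)*m - 15 = ((M*m + m)*M)*m - 15 = ((m + M*m)*M)*m - 15 = (M*(m + M*m))*m - 15 = M*m*(m + M*m) - 15 = -15 + M*m*(m + M*m))
H(-126, -32) - 1*35298 = (-15 - 126*(-32)² + (-126)²*(-32)²) - 1*35298 = (-15 - 126*1024 + 15876*1024) - 35298 = (-15 - 129024 + 16257024) - 35298 = 16127985 - 35298 = 16092687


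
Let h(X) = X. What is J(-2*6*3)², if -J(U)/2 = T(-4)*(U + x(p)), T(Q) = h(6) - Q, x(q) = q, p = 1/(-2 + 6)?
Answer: 511225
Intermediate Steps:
p = ¼ (p = 1/4 = ¼ ≈ 0.25000)
T(Q) = 6 - Q
J(U) = -5 - 20*U (J(U) = -2*(6 - 1*(-4))*(U + ¼) = -2*(6 + 4)*(¼ + U) = -20*(¼ + U) = -2*(5/2 + 10*U) = -5 - 20*U)
J(-2*6*3)² = (-5 - 20*(-2*6)*3)² = (-5 - (-240)*3)² = (-5 - 20*(-36))² = (-5 + 720)² = 715² = 511225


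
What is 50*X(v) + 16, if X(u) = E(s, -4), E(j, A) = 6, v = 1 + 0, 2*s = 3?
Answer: 316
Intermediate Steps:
s = 3/2 (s = (1/2)*3 = 3/2 ≈ 1.5000)
v = 1
X(u) = 6
50*X(v) + 16 = 50*6 + 16 = 300 + 16 = 316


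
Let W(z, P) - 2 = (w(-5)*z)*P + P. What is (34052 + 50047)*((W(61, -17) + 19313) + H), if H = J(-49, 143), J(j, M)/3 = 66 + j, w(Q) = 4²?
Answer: 231860943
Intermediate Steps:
w(Q) = 16
J(j, M) = 198 + 3*j (J(j, M) = 3*(66 + j) = 198 + 3*j)
H = 51 (H = 198 + 3*(-49) = 198 - 147 = 51)
W(z, P) = 2 + P + 16*P*z (W(z, P) = 2 + ((16*z)*P + P) = 2 + (16*P*z + P) = 2 + (P + 16*P*z) = 2 + P + 16*P*z)
(34052 + 50047)*((W(61, -17) + 19313) + H) = (34052 + 50047)*(((2 - 17 + 16*(-17)*61) + 19313) + 51) = 84099*(((2 - 17 - 16592) + 19313) + 51) = 84099*((-16607 + 19313) + 51) = 84099*(2706 + 51) = 84099*2757 = 231860943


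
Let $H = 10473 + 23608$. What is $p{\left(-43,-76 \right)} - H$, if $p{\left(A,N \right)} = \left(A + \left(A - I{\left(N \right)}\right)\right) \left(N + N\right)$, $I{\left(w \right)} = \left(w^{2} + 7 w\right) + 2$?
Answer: $776383$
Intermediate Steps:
$I{\left(w \right)} = 2 + w^{2} + 7 w$
$H = 34081$
$p{\left(A,N \right)} = 2 N \left(-2 - N^{2} - 7 N + 2 A\right)$ ($p{\left(A,N \right)} = \left(A - \left(2 + N^{2} - A + 7 N\right)\right) \left(N + N\right) = \left(A - \left(2 + N^{2} - A + 7 N\right)\right) 2 N = \left(-2 - N^{2} - 7 N + 2 A\right) 2 N = 2 N \left(-2 - N^{2} - 7 N + 2 A\right)$)
$p{\left(-43,-76 \right)} - H = 2 \left(-76\right) \left(-2 - \left(-76\right)^{2} - -532 + 2 \left(-43\right)\right) - 34081 = 2 \left(-76\right) \left(-2 - 5776 + 532 - 86\right) - 34081 = 2 \left(-76\right) \left(-5332\right) - 34081 = 810464 - 34081 = 776383$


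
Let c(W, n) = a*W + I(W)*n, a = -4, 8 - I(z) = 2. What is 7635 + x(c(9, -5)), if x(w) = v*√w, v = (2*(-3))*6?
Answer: 7635 - 36*I*√66 ≈ 7635.0 - 292.47*I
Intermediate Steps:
I(z) = 6 (I(z) = 8 - 1*2 = 8 - 2 = 6)
c(W, n) = -4*W + 6*n
v = -36 (v = -6*6 = -36)
x(w) = -36*√w
7635 + x(c(9, -5)) = 7635 - 36*√(-4*9 + 6*(-5)) = 7635 - 36*√(-36 - 30) = 7635 - 36*I*√66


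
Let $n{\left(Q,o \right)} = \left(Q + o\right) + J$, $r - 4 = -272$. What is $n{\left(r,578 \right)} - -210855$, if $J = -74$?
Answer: $211091$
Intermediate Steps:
$r = -268$ ($r = 4 - 272 = -268$)
$n{\left(Q,o \right)} = -74 + Q + o$ ($n{\left(Q,o \right)} = \left(Q + o\right) - 74 = -74 + Q + o$)
$n{\left(r,578 \right)} - -210855 = \left(-74 - 268 + 578\right) - -210855 = 236 + 210855 = 211091$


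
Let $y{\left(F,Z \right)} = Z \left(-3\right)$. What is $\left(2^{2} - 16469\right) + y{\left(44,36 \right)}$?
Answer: $-16573$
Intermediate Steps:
$y{\left(F,Z \right)} = - 3 Z$
$\left(2^{2} - 16469\right) + y{\left(44,36 \right)} = \left(2^{2} - 16469\right) - 108 = \left(4 - 16469\right) - 108 = -16465 - 108 = -16573$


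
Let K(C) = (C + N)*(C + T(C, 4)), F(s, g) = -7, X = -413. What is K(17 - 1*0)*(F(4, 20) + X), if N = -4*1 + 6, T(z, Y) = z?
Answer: -271320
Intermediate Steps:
N = 2 (N = -4 + 6 = 2)
K(C) = 2*C*(2 + C) (K(C) = (C + 2)*(C + C) = (2 + C)*(2*C) = 2*C*(2 + C))
K(17 - 1*0)*(F(4, 20) + X) = (2*(17 - 1*0)*(2 + (17 - 1*0)))*(-7 - 413) = (2*(17 + 0)*(2 + (17 + 0)))*(-420) = (2*17*(2 + 17))*(-420) = (2*17*19)*(-420) = 646*(-420) = -271320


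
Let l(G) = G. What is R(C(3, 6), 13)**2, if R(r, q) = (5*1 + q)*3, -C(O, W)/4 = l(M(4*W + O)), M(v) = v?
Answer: 2916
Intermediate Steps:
C(O, W) = -16*W - 4*O (C(O, W) = -4*(4*W + O) = -4*(O + 4*W) = -16*W - 4*O)
R(r, q) = 15 + 3*q (R(r, q) = (5 + q)*3 = 15 + 3*q)
R(C(3, 6), 13)**2 = (15 + 3*13)**2 = (15 + 39)**2 = 54**2 = 2916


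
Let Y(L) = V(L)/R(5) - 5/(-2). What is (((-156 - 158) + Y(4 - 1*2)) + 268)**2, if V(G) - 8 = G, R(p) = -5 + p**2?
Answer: 1849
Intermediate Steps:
V(G) = 8 + G
Y(L) = 29/10 + L/20 (Y(L) = (8 + L)/(-5 + 5**2) - 5/(-2) = (8 + L)/(-5 + 25) - 5*(-1/2) = (8 + L)/20 + 5/2 = (8 + L)*(1/20) + 5/2 = (2/5 + L/20) + 5/2 = 29/10 + L/20)
(((-156 - 158) + Y(4 - 1*2)) + 268)**2 = (((-156 - 158) + (29/10 + (4 - 1*2)/20)) + 268)**2 = ((-314 + (29/10 + (4 - 2)/20)) + 268)**2 = ((-314 + (29/10 + (1/20)*2)) + 268)**2 = ((-314 + (29/10 + 1/10)) + 268)**2 = ((-314 + 3) + 268)**2 = (-311 + 268)**2 = (-43)**2 = 1849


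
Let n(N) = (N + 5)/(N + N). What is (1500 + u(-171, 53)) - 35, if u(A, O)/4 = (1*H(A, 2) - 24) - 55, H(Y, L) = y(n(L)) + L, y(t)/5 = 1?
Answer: 1177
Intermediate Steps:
n(N) = (5 + N)/(2*N) (n(N) = (5 + N)/((2*N)) = (5 + N)*(1/(2*N)) = (5 + N)/(2*N))
y(t) = 5 (y(t) = 5*1 = 5)
H(Y, L) = 5 + L
u(A, O) = -288 (u(A, O) = 4*((1*(5 + 2) - 24) - 55) = 4*((1*7 - 24) - 55) = 4*((7 - 24) - 55) = 4*(-17 - 55) = 4*(-72) = -288)
(1500 + u(-171, 53)) - 35 = (1500 - 288) - 35 = 1212 - 35 = 1177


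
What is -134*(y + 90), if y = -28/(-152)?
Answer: -229609/19 ≈ -12085.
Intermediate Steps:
y = 7/38 (y = -28*(-1/152) = 7/38 ≈ 0.18421)
-134*(y + 90) = -134*(7/38 + 90) = -134*3427/38 = -229609/19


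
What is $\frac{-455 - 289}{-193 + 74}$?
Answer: $\frac{744}{119} \approx 6.2521$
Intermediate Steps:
$\frac{-455 - 289}{-193 + 74} = - \frac{744}{-119} = \left(-744\right) \left(- \frac{1}{119}\right) = \frac{744}{119}$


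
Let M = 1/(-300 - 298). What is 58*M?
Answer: -29/299 ≈ -0.096990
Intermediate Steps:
M = -1/598 (M = 1/(-598) = -1/598 ≈ -0.0016722)
58*M = 58*(-1/598) = -29/299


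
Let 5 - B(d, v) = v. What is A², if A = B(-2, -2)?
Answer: 49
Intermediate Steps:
B(d, v) = 5 - v
A = 7 (A = 5 - 1*(-2) = 5 + 2 = 7)
A² = 7² = 49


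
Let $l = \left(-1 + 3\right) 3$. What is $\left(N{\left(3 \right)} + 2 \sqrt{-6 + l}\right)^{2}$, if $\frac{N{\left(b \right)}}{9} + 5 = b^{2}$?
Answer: $1296$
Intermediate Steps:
$N{\left(b \right)} = -45 + 9 b^{2}$
$l = 6$ ($l = 2 \cdot 3 = 6$)
$\left(N{\left(3 \right)} + 2 \sqrt{-6 + l}\right)^{2} = \left(\left(-45 + 9 \cdot 3^{2}\right) + 2 \sqrt{-6 + 6}\right)^{2} = \left(\left(-45 + 9 \cdot 9\right) + 2 \sqrt{0}\right)^{2} = \left(\left(-45 + 81\right) + 2 \cdot 0\right)^{2} = \left(36 + 0\right)^{2} = 36^{2} = 1296$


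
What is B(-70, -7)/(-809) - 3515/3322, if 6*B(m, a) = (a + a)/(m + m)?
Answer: -85310711/80624940 ≈ -1.0581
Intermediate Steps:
B(m, a) = a/(6*m) (B(m, a) = ((a + a)/(m + m))/6 = ((2*a)/((2*m)))/6 = ((2*a)*(1/(2*m)))/6 = (a/m)/6 = a/(6*m))
B(-70, -7)/(-809) - 3515/3322 = ((1/6)*(-7)/(-70))/(-809) - 3515/3322 = ((1/6)*(-7)*(-1/70))*(-1/809) - 3515*1/3322 = (1/60)*(-1/809) - 3515/3322 = -1/48540 - 3515/3322 = -85310711/80624940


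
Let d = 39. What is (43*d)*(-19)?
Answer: -31863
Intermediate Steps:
(43*d)*(-19) = (43*39)*(-19) = 1677*(-19) = -31863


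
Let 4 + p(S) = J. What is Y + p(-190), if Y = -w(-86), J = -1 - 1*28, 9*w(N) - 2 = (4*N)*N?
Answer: -9961/3 ≈ -3320.3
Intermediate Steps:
w(N) = 2/9 + 4*N²/9 (w(N) = 2/9 + ((4*N)*N)/9 = 2/9 + (4*N²)/9 = 2/9 + 4*N²/9)
J = -29 (J = -1 - 28 = -29)
Y = -9862/3 (Y = -(2/9 + (4/9)*(-86)²) = -(2/9 + (4/9)*7396) = -(2/9 + 29584/9) = -1*9862/3 = -9862/3 ≈ -3287.3)
p(S) = -33 (p(S) = -4 - 29 = -33)
Y + p(-190) = -9862/3 - 33 = -9961/3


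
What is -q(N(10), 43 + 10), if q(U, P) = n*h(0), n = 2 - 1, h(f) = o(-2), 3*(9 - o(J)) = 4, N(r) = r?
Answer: -23/3 ≈ -7.6667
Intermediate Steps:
o(J) = 23/3 (o(J) = 9 - ⅓*4 = 9 - 4/3 = 23/3)
h(f) = 23/3
n = 1
q(U, P) = 23/3 (q(U, P) = 1*(23/3) = 23/3)
-q(N(10), 43 + 10) = -1*23/3 = -23/3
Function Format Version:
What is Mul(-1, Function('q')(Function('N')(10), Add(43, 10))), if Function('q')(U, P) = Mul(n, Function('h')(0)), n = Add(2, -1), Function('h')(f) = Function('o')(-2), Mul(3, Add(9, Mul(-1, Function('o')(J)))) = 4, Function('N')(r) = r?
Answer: Rational(-23, 3) ≈ -7.6667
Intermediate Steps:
Function('o')(J) = Rational(23, 3) (Function('o')(J) = Add(9, Mul(Rational(-1, 3), 4)) = Add(9, Rational(-4, 3)) = Rational(23, 3))
Function('h')(f) = Rational(23, 3)
n = 1
Function('q')(U, P) = Rational(23, 3) (Function('q')(U, P) = Mul(1, Rational(23, 3)) = Rational(23, 3))
Mul(-1, Function('q')(Function('N')(10), Add(43, 10))) = Mul(-1, Rational(23, 3)) = Rational(-23, 3)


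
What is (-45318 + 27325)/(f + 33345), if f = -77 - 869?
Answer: -17993/32399 ≈ -0.55536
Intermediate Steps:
f = -946
(-45318 + 27325)/(f + 33345) = (-45318 + 27325)/(-946 + 33345) = -17993/32399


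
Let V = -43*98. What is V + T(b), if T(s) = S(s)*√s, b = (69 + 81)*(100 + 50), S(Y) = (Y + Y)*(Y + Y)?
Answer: 303749995786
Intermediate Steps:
S(Y) = 4*Y² (S(Y) = (2*Y)*(2*Y) = 4*Y²)
b = 22500 (b = 150*150 = 22500)
V = -4214
T(s) = 4*s^(5/2) (T(s) = (4*s²)*√s = 4*s^(5/2))
V + T(b) = -4214 + 4*22500^(5/2) = -4214 + 4*75937500000 = -4214 + 303750000000 = 303749995786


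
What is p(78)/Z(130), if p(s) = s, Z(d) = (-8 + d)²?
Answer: 39/7442 ≈ 0.0052405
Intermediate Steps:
p(78)/Z(130) = 78/((-8 + 130)²) = 78/(122²) = 78/14884 = 78*(1/14884) = 39/7442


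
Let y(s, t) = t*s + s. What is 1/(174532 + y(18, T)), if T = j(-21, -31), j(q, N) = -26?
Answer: 1/174082 ≈ 5.7444e-6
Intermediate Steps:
T = -26
y(s, t) = s + s*t (y(s, t) = s*t + s = s + s*t)
1/(174532 + y(18, T)) = 1/(174532 + 18*(1 - 26)) = 1/(174532 + 18*(-25)) = 1/(174532 - 450) = 1/174082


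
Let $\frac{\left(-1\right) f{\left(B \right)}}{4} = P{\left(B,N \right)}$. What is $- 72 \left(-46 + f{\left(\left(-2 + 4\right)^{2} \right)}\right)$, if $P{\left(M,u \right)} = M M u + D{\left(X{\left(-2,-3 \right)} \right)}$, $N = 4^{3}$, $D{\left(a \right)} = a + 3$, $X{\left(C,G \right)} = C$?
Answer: $298512$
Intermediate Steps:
$D{\left(a \right)} = 3 + a$
$N = 64$
$P{\left(M,u \right)} = 1 + u M^{2}$ ($P{\left(M,u \right)} = M M u + \left(3 - 2\right) = M^{2} u + 1 = u M^{2} + 1 = 1 + u M^{2}$)
$f{\left(B \right)} = -4 - 256 B^{2}$ ($f{\left(B \right)} = - 4 \left(1 + 64 B^{2}\right) = -4 - 256 B^{2}$)
$- 72 \left(-46 + f{\left(\left(-2 + 4\right)^{2} \right)}\right) = - 72 \left(-46 - \left(4 + 256 \left(\left(-2 + 4\right)^{2}\right)^{2}\right)\right) = - 72 \left(-46 - \left(4 + 256 \left(2^{2}\right)^{2}\right)\right) = - 72 \left(-46 - \left(4 + 256 \cdot 4^{2}\right)\right) = - 72 \left(-46 - 4100\right) = \left(-72\right) \left(-4146\right) = 298512$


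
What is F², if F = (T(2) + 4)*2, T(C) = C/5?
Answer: 1936/25 ≈ 77.440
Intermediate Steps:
T(C) = C/5 (T(C) = C*(⅕) = C/5)
F = 44/5 (F = ((⅕)*2 + 4)*2 = (⅖ + 4)*2 = (22/5)*2 = 44/5 ≈ 8.8000)
F² = (44/5)² = 1936/25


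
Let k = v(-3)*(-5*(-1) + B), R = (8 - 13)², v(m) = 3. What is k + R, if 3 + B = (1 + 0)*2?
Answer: 37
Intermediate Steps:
B = -1 (B = -3 + (1 + 0)*2 = -3 + 1*2 = -3 + 2 = -1)
R = 25 (R = (-5)² = 25)
k = 12 (k = 3*(-5*(-1) - 1) = 3*(5 - 1) = 3*4 = 12)
k + R = 12 + 25 = 37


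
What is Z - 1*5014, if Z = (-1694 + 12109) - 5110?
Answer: 291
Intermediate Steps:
Z = 5305 (Z = 10415 - 5110 = 5305)
Z - 1*5014 = 5305 - 1*5014 = 5305 - 5014 = 291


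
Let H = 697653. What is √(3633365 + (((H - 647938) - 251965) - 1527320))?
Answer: √1903795 ≈ 1379.8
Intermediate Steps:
√(3633365 + (((H - 647938) - 251965) - 1527320)) = √(3633365 + (((697653 - 647938) - 251965) - 1527320)) = √(3633365 + ((49715 - 251965) - 1527320)) = √(3633365 + (-202250 - 1527320)) = √(3633365 - 1729570) = √1903795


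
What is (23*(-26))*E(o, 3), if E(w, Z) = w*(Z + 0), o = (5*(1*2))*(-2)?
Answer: 35880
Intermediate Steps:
o = -20 (o = (5*2)*(-2) = 10*(-2) = -20)
E(w, Z) = Z*w (E(w, Z) = w*Z = Z*w)
(23*(-26))*E(o, 3) = (23*(-26))*(3*(-20)) = -598*(-60) = 35880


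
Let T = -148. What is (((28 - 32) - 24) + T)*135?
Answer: -23760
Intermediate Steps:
(((28 - 32) - 24) + T)*135 = (((28 - 32) - 24) - 148)*135 = ((-4 - 24) - 148)*135 = (-28 - 148)*135 = -176*135 = -23760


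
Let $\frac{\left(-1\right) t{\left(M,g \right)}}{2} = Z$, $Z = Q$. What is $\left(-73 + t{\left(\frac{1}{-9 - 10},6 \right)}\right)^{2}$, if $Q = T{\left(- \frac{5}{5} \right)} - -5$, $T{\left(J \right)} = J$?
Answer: $6561$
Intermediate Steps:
$Q = 4$ ($Q = - \frac{5}{5} - -5 = \left(-5\right) \frac{1}{5} + 5 = -1 + 5 = 4$)
$Z = 4$
$t{\left(M,g \right)} = -8$ ($t{\left(M,g \right)} = \left(-2\right) 4 = -8$)
$\left(-73 + t{\left(\frac{1}{-9 - 10},6 \right)}\right)^{2} = \left(-73 - 8\right)^{2} = \left(-81\right)^{2} = 6561$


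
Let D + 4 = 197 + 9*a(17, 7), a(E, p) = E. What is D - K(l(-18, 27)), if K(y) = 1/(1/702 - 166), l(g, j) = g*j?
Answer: 40320428/116531 ≈ 346.01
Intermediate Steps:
D = 346 (D = -4 + (197 + 9*17) = -4 + (197 + 153) = -4 + 350 = 346)
K(y) = -702/116531 (K(y) = 1/(1/702 - 166) = 1/(-116531/702) = -702/116531)
D - K(l(-18, 27)) = 346 - 1*(-702/116531) = 346 + 702/116531 = 40320428/116531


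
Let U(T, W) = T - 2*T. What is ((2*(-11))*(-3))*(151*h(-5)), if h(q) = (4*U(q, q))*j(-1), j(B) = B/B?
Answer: 199320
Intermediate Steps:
j(B) = 1
U(T, W) = -T
h(q) = -4*q (h(q) = (4*(-q))*1 = -4*q*1 = -4*q)
((2*(-11))*(-3))*(151*h(-5)) = ((2*(-11))*(-3))*(151*(-4*(-5))) = (-22*(-3))*(151*20) = 66*3020 = 199320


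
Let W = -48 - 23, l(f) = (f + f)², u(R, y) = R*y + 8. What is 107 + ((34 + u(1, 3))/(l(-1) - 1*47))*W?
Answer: 7796/43 ≈ 181.30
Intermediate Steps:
u(R, y) = 8 + R*y
l(f) = 4*f² (l(f) = (2*f)² = 4*f²)
W = -71
107 + ((34 + u(1, 3))/(l(-1) - 1*47))*W = 107 + ((34 + (8 + 1*3))/(4*(-1)² - 1*47))*(-71) = 107 + ((34 + (8 + 3))/(4*1 - 47))*(-71) = 107 + ((34 + 11)/(4 - 47))*(-71) = 107 + (45/(-43))*(-71) = 107 + (45*(-1/43))*(-71) = 107 - 45/43*(-71) = 107 + 3195/43 = 7796/43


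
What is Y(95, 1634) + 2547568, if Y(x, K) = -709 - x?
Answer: 2546764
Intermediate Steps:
Y(95, 1634) + 2547568 = (-709 - 1*95) + 2547568 = (-709 - 95) + 2547568 = -804 + 2547568 = 2546764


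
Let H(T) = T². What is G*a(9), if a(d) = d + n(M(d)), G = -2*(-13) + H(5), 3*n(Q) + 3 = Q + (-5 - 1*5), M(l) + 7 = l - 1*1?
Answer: 255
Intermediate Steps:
M(l) = -8 + l (M(l) = -7 + (l - 1*1) = -7 + (l - 1) = -7 + (-1 + l) = -8 + l)
n(Q) = -13/3 + Q/3 (n(Q) = -1 + (Q + (-5 - 1*5))/3 = -1 + (Q + (-5 - 5))/3 = -1 + (Q - 10)/3 = -1 + (-10 + Q)/3 = -1 + (-10/3 + Q/3) = -13/3 + Q/3)
G = 51 (G = -2*(-13) + 5² = 26 + 25 = 51)
a(d) = -7 + 4*d/3 (a(d) = d + (-13/3 + (-8 + d)/3) = d + (-13/3 + (-8/3 + d/3)) = d + (-7 + d/3) = -7 + 4*d/3)
G*a(9) = 51*(-7 + (4/3)*9) = 51*(-7 + 12) = 51*5 = 255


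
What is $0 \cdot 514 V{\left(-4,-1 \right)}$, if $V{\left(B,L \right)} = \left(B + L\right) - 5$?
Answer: $0$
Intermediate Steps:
$V{\left(B,L \right)} = -5 + B + L$
$0 \cdot 514 V{\left(-4,-1 \right)} = 0 \cdot 514 \left(-5 - 4 - 1\right) = 0 \left(-10\right) = 0$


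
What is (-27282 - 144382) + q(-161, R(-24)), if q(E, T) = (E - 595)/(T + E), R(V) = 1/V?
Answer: -663463216/3865 ≈ -1.7166e+5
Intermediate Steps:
q(E, T) = (-595 + E)/(E + T)
(-27282 - 144382) + q(-161, R(-24)) = (-27282 - 144382) + (-595 - 161)/(-161 + 1/(-24)) = -171664 - 756/(-161 - 1/24) = -171664 - 756/(-3865/24) = -171664 - 24/3865*(-756) = -171664 + 18144/3865 = -663463216/3865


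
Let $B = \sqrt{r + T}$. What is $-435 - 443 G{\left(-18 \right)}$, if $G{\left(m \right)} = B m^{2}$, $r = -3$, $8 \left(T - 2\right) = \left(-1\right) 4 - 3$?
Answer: $-435 - 35883 i \sqrt{30} \approx -435.0 - 1.9654 \cdot 10^{5} i$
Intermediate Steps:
$T = \frac{9}{8}$ ($T = 2 + \frac{\left(-1\right) 4 - 3}{8} = 2 + \frac{-4 - 3}{8} = 2 + \frac{1}{8} \left(-7\right) = 2 - \frac{7}{8} = \frac{9}{8} \approx 1.125$)
$B = \frac{i \sqrt{30}}{4}$ ($B = \sqrt{-3 + \frac{9}{8}} = \sqrt{- \frac{15}{8}} = \frac{i \sqrt{30}}{4} \approx 1.3693 i$)
$G{\left(m \right)} = \frac{i \sqrt{30} m^{2}}{4}$ ($G{\left(m \right)} = \frac{i \sqrt{30}}{4} m^{2} = \frac{i \sqrt{30} m^{2}}{4}$)
$-435 - 443 G{\left(-18 \right)} = -435 - 443 \frac{i \sqrt{30} \left(-18\right)^{2}}{4} = -435 - 443 \cdot \frac{1}{4} i \sqrt{30} \cdot 324 = -435 - 443 \cdot 81 i \sqrt{30} = -435 - 35883 i \sqrt{30}$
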